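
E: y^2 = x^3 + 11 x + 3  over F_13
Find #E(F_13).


For each x in F_13, count y with y^2 = x^3 + 11 x + 3 mod 13:
  x = 0: RHS = 3, y in [4, 9]  -> 2 point(s)
  x = 5: RHS = 1, y in [1, 12]  -> 2 point(s)
  x = 6: RHS = 12, y in [5, 8]  -> 2 point(s)
  x = 9: RHS = 12, y in [5, 8]  -> 2 point(s)
  x = 11: RHS = 12, y in [5, 8]  -> 2 point(s)
  x = 12: RHS = 4, y in [2, 11]  -> 2 point(s)
Affine points: 12. Add the point at infinity: total = 13.

#E(F_13) = 13


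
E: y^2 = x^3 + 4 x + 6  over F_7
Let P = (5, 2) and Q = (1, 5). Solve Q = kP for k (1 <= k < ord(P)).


Enumerate multiples of P until we hit Q = (1, 5):
  1P = (5, 2)
  2P = (6, 1)
  3P = (4, 4)
  4P = (2, 6)
  5P = (1, 2)
  6P = (1, 5)
Match found at i = 6.

k = 6


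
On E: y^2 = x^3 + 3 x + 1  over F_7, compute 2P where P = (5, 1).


Doubling: s = (3 x1^2 + a) / (2 y1)
s = (3*5^2 + 3) / (2*1) mod 7 = 4
x3 = s^2 - 2 x1 mod 7 = 4^2 - 2*5 = 6
y3 = s (x1 - x3) - y1 mod 7 = 4 * (5 - 6) - 1 = 2

2P = (6, 2)


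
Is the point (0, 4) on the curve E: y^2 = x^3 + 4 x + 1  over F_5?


Check whether y^2 = x^3 + 4 x + 1 (mod 5) for (x, y) = (0, 4).
LHS: y^2 = 4^2 mod 5 = 1
RHS: x^3 + 4 x + 1 = 0^3 + 4*0 + 1 mod 5 = 1
LHS = RHS

Yes, on the curve


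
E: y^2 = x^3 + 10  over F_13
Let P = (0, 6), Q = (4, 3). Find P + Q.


P != Q, so use the chord formula.
s = (y2 - y1) / (x2 - x1) = (10) / (4) mod 13 = 9
x3 = s^2 - x1 - x2 mod 13 = 9^2 - 0 - 4 = 12
y3 = s (x1 - x3) - y1 mod 13 = 9 * (0 - 12) - 6 = 3

P + Q = (12, 3)


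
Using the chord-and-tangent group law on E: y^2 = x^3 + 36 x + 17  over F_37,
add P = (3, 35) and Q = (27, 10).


P != Q, so use the chord formula.
s = (y2 - y1) / (x2 - x1) = (12) / (24) mod 37 = 19
x3 = s^2 - x1 - x2 mod 37 = 19^2 - 3 - 27 = 35
y3 = s (x1 - x3) - y1 mod 37 = 19 * (3 - 35) - 35 = 23

P + Q = (35, 23)


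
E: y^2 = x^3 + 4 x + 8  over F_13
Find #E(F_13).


For each x in F_13, count y with y^2 = x^3 + 4 x + 8 mod 13:
  x = 1: RHS = 0, y in [0]  -> 1 point(s)
  x = 4: RHS = 10, y in [6, 7]  -> 2 point(s)
  x = 5: RHS = 10, y in [6, 7]  -> 2 point(s)
  x = 6: RHS = 1, y in [1, 12]  -> 2 point(s)
  x = 12: RHS = 3, y in [4, 9]  -> 2 point(s)
Affine points: 9. Add the point at infinity: total = 10.

#E(F_13) = 10


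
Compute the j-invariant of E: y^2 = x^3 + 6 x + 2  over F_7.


Delta = -16(4 a^3 + 27 b^2) mod 7 = 2
-1728 * (4 a)^3 = -1728 * (4*6)^3 mod 7 = 6
j = 6 * 2^(-1) mod 7 = 3

j = 3 (mod 7)


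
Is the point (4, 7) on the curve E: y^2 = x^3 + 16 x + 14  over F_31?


Check whether y^2 = x^3 + 16 x + 14 (mod 31) for (x, y) = (4, 7).
LHS: y^2 = 7^2 mod 31 = 18
RHS: x^3 + 16 x + 14 = 4^3 + 16*4 + 14 mod 31 = 18
LHS = RHS

Yes, on the curve


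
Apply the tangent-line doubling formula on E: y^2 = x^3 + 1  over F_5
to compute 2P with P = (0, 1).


Doubling: s = (3 x1^2 + a) / (2 y1)
s = (3*0^2 + 0) / (2*1) mod 5 = 0
x3 = s^2 - 2 x1 mod 5 = 0^2 - 2*0 = 0
y3 = s (x1 - x3) - y1 mod 5 = 0 * (0 - 0) - 1 = 4

2P = (0, 4)


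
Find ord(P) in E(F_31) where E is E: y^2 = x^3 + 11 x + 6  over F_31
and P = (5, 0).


Compute successive multiples of P until we hit O:
  1P = (5, 0)
  2P = O

ord(P) = 2


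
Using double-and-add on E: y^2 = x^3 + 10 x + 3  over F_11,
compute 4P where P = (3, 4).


k = 4 = 100_2 (binary, LSB first: 001)
Double-and-add from P = (3, 4):
  bit 0 = 0: acc unchanged = O
  bit 1 = 0: acc unchanged = O
  bit 2 = 1: acc = O + (10, 5) = (10, 5)

4P = (10, 5)


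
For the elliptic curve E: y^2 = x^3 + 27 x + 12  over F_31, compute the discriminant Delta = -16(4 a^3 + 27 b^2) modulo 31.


4 a^3 + 27 b^2 = 4*27^3 + 27*12^2 = 78732 + 3888 = 82620
Delta = -16 * (82620) = -1321920
Delta mod 31 = 13

Delta = 13 (mod 31)


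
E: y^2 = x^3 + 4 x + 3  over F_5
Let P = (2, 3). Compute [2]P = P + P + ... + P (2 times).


k = 2 = 10_2 (binary, LSB first: 01)
Double-and-add from P = (2, 3):
  bit 0 = 0: acc unchanged = O
  bit 1 = 1: acc = O + (2, 2) = (2, 2)

2P = (2, 2)


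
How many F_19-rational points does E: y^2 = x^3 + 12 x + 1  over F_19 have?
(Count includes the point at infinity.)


For each x in F_19, count y with y^2 = x^3 + 12 x + 1 mod 19:
  x = 0: RHS = 1, y in [1, 18]  -> 2 point(s)
  x = 3: RHS = 7, y in [8, 11]  -> 2 point(s)
  x = 6: RHS = 4, y in [2, 17]  -> 2 point(s)
  x = 8: RHS = 1, y in [1, 18]  -> 2 point(s)
  x = 10: RHS = 0, y in [0]  -> 1 point(s)
  x = 11: RHS = 1, y in [1, 18]  -> 2 point(s)
  x = 12: RHS = 11, y in [7, 12]  -> 2 point(s)
  x = 13: RHS = 17, y in [6, 13]  -> 2 point(s)
  x = 14: RHS = 6, y in [5, 14]  -> 2 point(s)
  x = 17: RHS = 7, y in [8, 11]  -> 2 point(s)
  x = 18: RHS = 7, y in [8, 11]  -> 2 point(s)
Affine points: 21. Add the point at infinity: total = 22.

#E(F_19) = 22


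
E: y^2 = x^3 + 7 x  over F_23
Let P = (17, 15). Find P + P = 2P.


Doubling: s = (3 x1^2 + a) / (2 y1)
s = (3*17^2 + 7) / (2*15) mod 23 = 0
x3 = s^2 - 2 x1 mod 23 = 0^2 - 2*17 = 12
y3 = s (x1 - x3) - y1 mod 23 = 0 * (17 - 12) - 15 = 8

2P = (12, 8)


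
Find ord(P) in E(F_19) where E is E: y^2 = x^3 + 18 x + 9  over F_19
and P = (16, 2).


Compute successive multiples of P until we hit O:
  1P = (16, 2)
  2P = (15, 14)
  3P = (18, 3)
  4P = (9, 11)
  5P = (10, 12)
  6P = (0, 3)
  7P = (1, 3)
  8P = (8, 0)
  ... (continuing to 16P)
  16P = O

ord(P) = 16


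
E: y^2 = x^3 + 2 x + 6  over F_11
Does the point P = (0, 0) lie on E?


Check whether y^2 = x^3 + 2 x + 6 (mod 11) for (x, y) = (0, 0).
LHS: y^2 = 0^2 mod 11 = 0
RHS: x^3 + 2 x + 6 = 0^3 + 2*0 + 6 mod 11 = 6
LHS != RHS

No, not on the curve


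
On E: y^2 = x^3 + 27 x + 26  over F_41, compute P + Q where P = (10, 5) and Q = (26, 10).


P != Q, so use the chord formula.
s = (y2 - y1) / (x2 - x1) = (5) / (16) mod 41 = 8
x3 = s^2 - x1 - x2 mod 41 = 8^2 - 10 - 26 = 28
y3 = s (x1 - x3) - y1 mod 41 = 8 * (10 - 28) - 5 = 15

P + Q = (28, 15)


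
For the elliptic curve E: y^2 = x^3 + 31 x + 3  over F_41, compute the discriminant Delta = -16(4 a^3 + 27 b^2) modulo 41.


4 a^3 + 27 b^2 = 4*31^3 + 27*3^2 = 119164 + 243 = 119407
Delta = -16 * (119407) = -1910512
Delta mod 41 = 6

Delta = 6 (mod 41)


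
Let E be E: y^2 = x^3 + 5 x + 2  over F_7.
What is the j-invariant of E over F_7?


Delta = -16(4 a^3 + 27 b^2) mod 7 = 2
-1728 * (4 a)^3 = -1728 * (4*5)^3 mod 7 = 6
j = 6 * 2^(-1) mod 7 = 3

j = 3 (mod 7)


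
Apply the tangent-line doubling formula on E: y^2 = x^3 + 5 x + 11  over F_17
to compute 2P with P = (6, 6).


Doubling: s = (3 x1^2 + a) / (2 y1)
s = (3*6^2 + 5) / (2*6) mod 17 = 8
x3 = s^2 - 2 x1 mod 17 = 8^2 - 2*6 = 1
y3 = s (x1 - x3) - y1 mod 17 = 8 * (6 - 1) - 6 = 0

2P = (1, 0)


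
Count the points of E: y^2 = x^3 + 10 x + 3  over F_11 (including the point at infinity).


For each x in F_11, count y with y^2 = x^3 + 10 x + 3 mod 11:
  x = 0: RHS = 3, y in [5, 6]  -> 2 point(s)
  x = 1: RHS = 3, y in [5, 6]  -> 2 point(s)
  x = 2: RHS = 9, y in [3, 8]  -> 2 point(s)
  x = 3: RHS = 5, y in [4, 7]  -> 2 point(s)
  x = 6: RHS = 4, y in [2, 9]  -> 2 point(s)
  x = 7: RHS = 9, y in [3, 8]  -> 2 point(s)
  x = 8: RHS = 1, y in [1, 10]  -> 2 point(s)
  x = 10: RHS = 3, y in [5, 6]  -> 2 point(s)
Affine points: 16. Add the point at infinity: total = 17.

#E(F_11) = 17


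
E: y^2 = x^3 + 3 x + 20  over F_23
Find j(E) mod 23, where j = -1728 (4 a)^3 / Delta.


Delta = -16(4 a^3 + 27 b^2) mod 23 = 19
-1728 * (4 a)^3 = -1728 * (4*3)^3 mod 23 = 14
j = 14 * 19^(-1) mod 23 = 8

j = 8 (mod 23)


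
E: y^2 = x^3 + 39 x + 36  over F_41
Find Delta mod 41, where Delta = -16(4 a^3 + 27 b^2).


4 a^3 + 27 b^2 = 4*39^3 + 27*36^2 = 237276 + 34992 = 272268
Delta = -16 * (272268) = -4356288
Delta mod 41 = 3

Delta = 3 (mod 41)


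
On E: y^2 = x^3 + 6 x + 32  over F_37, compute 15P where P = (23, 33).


k = 15 = 1111_2 (binary, LSB first: 1111)
Double-and-add from P = (23, 33):
  bit 0 = 1: acc = O + (23, 33) = (23, 33)
  bit 1 = 1: acc = (23, 33) + (35, 7) = (32, 5)
  bit 2 = 1: acc = (32, 5) + (20, 7) = (21, 24)
  bit 3 = 1: acc = (21, 24) + (4, 34) = (3, 22)

15P = (3, 22)


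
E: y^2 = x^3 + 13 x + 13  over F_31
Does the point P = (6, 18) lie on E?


Check whether y^2 = x^3 + 13 x + 13 (mod 31) for (x, y) = (6, 18).
LHS: y^2 = 18^2 mod 31 = 14
RHS: x^3 + 13 x + 13 = 6^3 + 13*6 + 13 mod 31 = 28
LHS != RHS

No, not on the curve


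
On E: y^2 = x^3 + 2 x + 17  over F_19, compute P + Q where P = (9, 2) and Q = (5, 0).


P != Q, so use the chord formula.
s = (y2 - y1) / (x2 - x1) = (17) / (15) mod 19 = 10
x3 = s^2 - x1 - x2 mod 19 = 10^2 - 9 - 5 = 10
y3 = s (x1 - x3) - y1 mod 19 = 10 * (9 - 10) - 2 = 7

P + Q = (10, 7)


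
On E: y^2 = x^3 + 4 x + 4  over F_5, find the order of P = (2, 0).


Compute successive multiples of P until we hit O:
  1P = (2, 0)
  2P = O

ord(P) = 2


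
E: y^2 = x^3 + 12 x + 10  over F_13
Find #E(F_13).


For each x in F_13, count y with y^2 = x^3 + 12 x + 10 mod 13:
  x = 0: RHS = 10, y in [6, 7]  -> 2 point(s)
  x = 1: RHS = 10, y in [6, 7]  -> 2 point(s)
  x = 2: RHS = 3, y in [4, 9]  -> 2 point(s)
  x = 5: RHS = 0, y in [0]  -> 1 point(s)
  x = 6: RHS = 12, y in [5, 8]  -> 2 point(s)
  x = 10: RHS = 12, y in [5, 8]  -> 2 point(s)
  x = 11: RHS = 4, y in [2, 11]  -> 2 point(s)
  x = 12: RHS = 10, y in [6, 7]  -> 2 point(s)
Affine points: 15. Add the point at infinity: total = 16.

#E(F_13) = 16


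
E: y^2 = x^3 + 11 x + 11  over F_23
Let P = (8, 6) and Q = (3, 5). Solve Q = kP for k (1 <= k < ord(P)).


Enumerate multiples of P until we hit Q = (3, 5):
  1P = (8, 6)
  2P = (2, 15)
  3P = (21, 2)
  4P = (19, 8)
  5P = (12, 10)
  6P = (4, 21)
  7P = (15, 3)
  8P = (3, 5)
Match found at i = 8.

k = 8


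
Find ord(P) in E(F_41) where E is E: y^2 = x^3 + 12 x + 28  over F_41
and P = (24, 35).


Compute successive multiples of P until we hit O:
  1P = (24, 35)
  2P = (26, 9)
  3P = (37, 11)
  4P = (5, 34)
  5P = (17, 15)
  6P = (9, 2)
  7P = (3, 3)
  8P = (10, 0)
  ... (continuing to 16P)
  16P = O

ord(P) = 16


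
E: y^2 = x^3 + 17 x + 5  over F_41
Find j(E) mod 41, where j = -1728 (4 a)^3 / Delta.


Delta = -16(4 a^3 + 27 b^2) mod 41 = 21
-1728 * (4 a)^3 = -1728 * (4*17)^3 mod 41 = 23
j = 23 * 21^(-1) mod 41 = 5

j = 5 (mod 41)


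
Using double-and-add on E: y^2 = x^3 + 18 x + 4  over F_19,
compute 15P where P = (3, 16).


k = 15 = 1111_2 (binary, LSB first: 1111)
Double-and-add from P = (3, 16):
  bit 0 = 1: acc = O + (3, 16) = (3, 16)
  bit 1 = 1: acc = (3, 16) + (17, 13) = (10, 14)
  bit 2 = 1: acc = (10, 14) + (15, 1) = (0, 17)
  bit 3 = 1: acc = (0, 17) + (14, 13) = (14, 6)

15P = (14, 6)


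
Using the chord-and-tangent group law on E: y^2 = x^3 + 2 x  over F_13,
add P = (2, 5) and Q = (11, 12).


P != Q, so use the chord formula.
s = (y2 - y1) / (x2 - x1) = (7) / (9) mod 13 = 8
x3 = s^2 - x1 - x2 mod 13 = 8^2 - 2 - 11 = 12
y3 = s (x1 - x3) - y1 mod 13 = 8 * (2 - 12) - 5 = 6

P + Q = (12, 6)


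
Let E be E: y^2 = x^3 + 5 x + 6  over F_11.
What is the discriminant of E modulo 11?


4 a^3 + 27 b^2 = 4*5^3 + 27*6^2 = 500 + 972 = 1472
Delta = -16 * (1472) = -23552
Delta mod 11 = 10

Delta = 10 (mod 11)


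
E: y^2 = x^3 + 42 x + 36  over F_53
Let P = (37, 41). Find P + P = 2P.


Doubling: s = (3 x1^2 + a) / (2 y1)
s = (3*37^2 + 42) / (2*41) mod 53 = 6
x3 = s^2 - 2 x1 mod 53 = 6^2 - 2*37 = 15
y3 = s (x1 - x3) - y1 mod 53 = 6 * (37 - 15) - 41 = 38

2P = (15, 38)


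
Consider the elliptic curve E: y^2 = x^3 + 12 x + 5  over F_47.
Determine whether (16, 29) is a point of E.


Check whether y^2 = x^3 + 12 x + 5 (mod 47) for (x, y) = (16, 29).
LHS: y^2 = 29^2 mod 47 = 42
RHS: x^3 + 12 x + 5 = 16^3 + 12*16 + 5 mod 47 = 16
LHS != RHS

No, not on the curve


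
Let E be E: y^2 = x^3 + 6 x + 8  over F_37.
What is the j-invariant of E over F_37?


Delta = -16(4 a^3 + 27 b^2) mod 37 = 5
-1728 * (4 a)^3 = -1728 * (4*6)^3 mod 37 = 31
j = 31 * 5^(-1) mod 37 = 21

j = 21 (mod 37)


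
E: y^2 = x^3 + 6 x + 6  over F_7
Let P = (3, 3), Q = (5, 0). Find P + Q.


P != Q, so use the chord formula.
s = (y2 - y1) / (x2 - x1) = (4) / (2) mod 7 = 2
x3 = s^2 - x1 - x2 mod 7 = 2^2 - 3 - 5 = 3
y3 = s (x1 - x3) - y1 mod 7 = 2 * (3 - 3) - 3 = 4

P + Q = (3, 4)


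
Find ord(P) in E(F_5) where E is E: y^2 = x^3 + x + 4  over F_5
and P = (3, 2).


Compute successive multiples of P until we hit O:
  1P = (3, 2)
  2P = (3, 3)
  3P = O

ord(P) = 3


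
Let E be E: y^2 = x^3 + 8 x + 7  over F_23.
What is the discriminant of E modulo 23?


4 a^3 + 27 b^2 = 4*8^3 + 27*7^2 = 2048 + 1323 = 3371
Delta = -16 * (3371) = -53936
Delta mod 23 = 22

Delta = 22 (mod 23)


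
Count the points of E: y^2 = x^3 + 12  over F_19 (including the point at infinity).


For each x in F_19, count y with y^2 = x^3 + 0 x + 12 mod 19:
  x = 2: RHS = 1, y in [1, 18]  -> 2 point(s)
  x = 3: RHS = 1, y in [1, 18]  -> 2 point(s)
  x = 4: RHS = 0, y in [0]  -> 1 point(s)
  x = 5: RHS = 4, y in [2, 17]  -> 2 point(s)
  x = 6: RHS = 0, y in [0]  -> 1 point(s)
  x = 8: RHS = 11, y in [7, 12]  -> 2 point(s)
  x = 9: RHS = 0, y in [0]  -> 1 point(s)
  x = 10: RHS = 5, y in [9, 10]  -> 2 point(s)
  x = 12: RHS = 11, y in [7, 12]  -> 2 point(s)
  x = 13: RHS = 5, y in [9, 10]  -> 2 point(s)
  x = 14: RHS = 1, y in [1, 18]  -> 2 point(s)
  x = 15: RHS = 5, y in [9, 10]  -> 2 point(s)
  x = 16: RHS = 4, y in [2, 17]  -> 2 point(s)
  x = 17: RHS = 4, y in [2, 17]  -> 2 point(s)
  x = 18: RHS = 11, y in [7, 12]  -> 2 point(s)
Affine points: 27. Add the point at infinity: total = 28.

#E(F_19) = 28


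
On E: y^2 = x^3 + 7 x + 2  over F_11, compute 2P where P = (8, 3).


Doubling: s = (3 x1^2 + a) / (2 y1)
s = (3*8^2 + 7) / (2*3) mod 11 = 2
x3 = s^2 - 2 x1 mod 11 = 2^2 - 2*8 = 10
y3 = s (x1 - x3) - y1 mod 11 = 2 * (8 - 10) - 3 = 4

2P = (10, 4)


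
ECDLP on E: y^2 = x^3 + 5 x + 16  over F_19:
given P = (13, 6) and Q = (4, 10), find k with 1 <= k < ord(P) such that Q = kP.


Enumerate multiples of P until we hit Q = (4, 10):
  1P = (13, 6)
  2P = (0, 4)
  3P = (4, 10)
Match found at i = 3.

k = 3


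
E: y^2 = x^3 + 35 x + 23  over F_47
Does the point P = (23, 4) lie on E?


Check whether y^2 = x^3 + 35 x + 23 (mod 47) for (x, y) = (23, 4).
LHS: y^2 = 4^2 mod 47 = 16
RHS: x^3 + 35 x + 23 = 23^3 + 35*23 + 23 mod 47 = 23
LHS != RHS

No, not on the curve


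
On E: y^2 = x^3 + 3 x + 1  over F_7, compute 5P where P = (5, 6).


k = 5 = 101_2 (binary, LSB first: 101)
Double-and-add from P = (5, 6):
  bit 0 = 1: acc = O + (5, 6) = (5, 6)
  bit 1 = 0: acc unchanged = (5, 6)
  bit 2 = 1: acc = (5, 6) + (6, 2) = (5, 1)

5P = (5, 1)


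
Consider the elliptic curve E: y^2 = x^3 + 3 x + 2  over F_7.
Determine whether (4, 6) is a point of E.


Check whether y^2 = x^3 + 3 x + 2 (mod 7) for (x, y) = (4, 6).
LHS: y^2 = 6^2 mod 7 = 1
RHS: x^3 + 3 x + 2 = 4^3 + 3*4 + 2 mod 7 = 1
LHS = RHS

Yes, on the curve


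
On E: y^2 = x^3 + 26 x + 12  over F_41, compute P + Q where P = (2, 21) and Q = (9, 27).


P != Q, so use the chord formula.
s = (y2 - y1) / (x2 - x1) = (6) / (7) mod 41 = 36
x3 = s^2 - x1 - x2 mod 41 = 36^2 - 2 - 9 = 14
y3 = s (x1 - x3) - y1 mod 41 = 36 * (2 - 14) - 21 = 39

P + Q = (14, 39)


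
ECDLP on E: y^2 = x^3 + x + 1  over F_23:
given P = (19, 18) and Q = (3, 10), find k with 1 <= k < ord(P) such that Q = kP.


Enumerate multiples of P until we hit Q = (3, 10):
  1P = (19, 18)
  2P = (12, 19)
  3P = (0, 22)
  4P = (5, 19)
  5P = (1, 7)
  6P = (6, 4)
  7P = (11, 3)
  8P = (17, 3)
  9P = (3, 10)
Match found at i = 9.

k = 9


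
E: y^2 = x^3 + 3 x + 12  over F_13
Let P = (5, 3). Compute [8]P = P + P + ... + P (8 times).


k = 8 = 1000_2 (binary, LSB first: 0001)
Double-and-add from P = (5, 3):
  bit 0 = 0: acc unchanged = O
  bit 1 = 0: acc unchanged = O
  bit 2 = 0: acc unchanged = O
  bit 3 = 1: acc = O + (5, 10) = (5, 10)

8P = (5, 10)


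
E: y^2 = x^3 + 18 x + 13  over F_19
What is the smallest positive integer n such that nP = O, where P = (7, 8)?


Compute successive multiples of P until we hit O:
  1P = (7, 8)
  2P = (9, 7)
  3P = (8, 2)
  4P = (2, 0)
  5P = (8, 17)
  6P = (9, 12)
  7P = (7, 11)
  8P = O

ord(P) = 8


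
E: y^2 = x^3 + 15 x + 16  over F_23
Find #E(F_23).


For each x in F_23, count y with y^2 = x^3 + 15 x + 16 mod 23:
  x = 0: RHS = 16, y in [4, 19]  -> 2 point(s)
  x = 1: RHS = 9, y in [3, 20]  -> 2 point(s)
  x = 2: RHS = 8, y in [10, 13]  -> 2 point(s)
  x = 4: RHS = 2, y in [5, 18]  -> 2 point(s)
  x = 5: RHS = 9, y in [3, 20]  -> 2 point(s)
  x = 6: RHS = 0, y in [0]  -> 1 point(s)
  x = 7: RHS = 4, y in [2, 21]  -> 2 point(s)
  x = 8: RHS = 4, y in [2, 21]  -> 2 point(s)
  x = 9: RHS = 6, y in [11, 12]  -> 2 point(s)
  x = 10: RHS = 16, y in [4, 19]  -> 2 point(s)
  x = 13: RHS = 16, y in [4, 19]  -> 2 point(s)
  x = 14: RHS = 3, y in [7, 16]  -> 2 point(s)
  x = 17: RHS = 9, y in [3, 20]  -> 2 point(s)
  x = 18: RHS = 0, y in [0]  -> 1 point(s)
  x = 20: RHS = 13, y in [6, 17]  -> 2 point(s)
  x = 21: RHS = 1, y in [1, 22]  -> 2 point(s)
  x = 22: RHS = 0, y in [0]  -> 1 point(s)
Affine points: 31. Add the point at infinity: total = 32.

#E(F_23) = 32


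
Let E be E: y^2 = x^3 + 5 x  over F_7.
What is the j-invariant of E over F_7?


Delta = -16(4 a^3 + 27 b^2) mod 7 = 1
-1728 * (4 a)^3 = -1728 * (4*5)^3 mod 7 = 6
j = 6 * 1^(-1) mod 7 = 6

j = 6 (mod 7)


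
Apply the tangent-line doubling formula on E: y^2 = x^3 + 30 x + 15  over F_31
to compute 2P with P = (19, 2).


Doubling: s = (3 x1^2 + a) / (2 y1)
s = (3*19^2 + 30) / (2*2) mod 31 = 7
x3 = s^2 - 2 x1 mod 31 = 7^2 - 2*19 = 11
y3 = s (x1 - x3) - y1 mod 31 = 7 * (19 - 11) - 2 = 23

2P = (11, 23)


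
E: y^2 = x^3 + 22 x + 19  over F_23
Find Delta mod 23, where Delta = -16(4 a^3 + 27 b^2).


4 a^3 + 27 b^2 = 4*22^3 + 27*19^2 = 42592 + 9747 = 52339
Delta = -16 * (52339) = -837424
Delta mod 23 = 6

Delta = 6 (mod 23)


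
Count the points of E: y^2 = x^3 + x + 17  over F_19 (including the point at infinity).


For each x in F_19, count y with y^2 = x^3 + 1 x + 17 mod 19:
  x = 0: RHS = 17, y in [6, 13]  -> 2 point(s)
  x = 1: RHS = 0, y in [0]  -> 1 point(s)
  x = 3: RHS = 9, y in [3, 16]  -> 2 point(s)
  x = 4: RHS = 9, y in [3, 16]  -> 2 point(s)
  x = 6: RHS = 11, y in [7, 12]  -> 2 point(s)
  x = 7: RHS = 6, y in [5, 14]  -> 2 point(s)
  x = 8: RHS = 5, y in [9, 10]  -> 2 point(s)
  x = 10: RHS = 1, y in [1, 18]  -> 2 point(s)
  x = 12: RHS = 9, y in [3, 16]  -> 2 point(s)
  x = 13: RHS = 4, y in [2, 17]  -> 2 point(s)
  x = 14: RHS = 1, y in [1, 18]  -> 2 point(s)
  x = 15: RHS = 6, y in [5, 14]  -> 2 point(s)
  x = 16: RHS = 6, y in [5, 14]  -> 2 point(s)
  x = 17: RHS = 7, y in [8, 11]  -> 2 point(s)
Affine points: 27. Add the point at infinity: total = 28.

#E(F_19) = 28


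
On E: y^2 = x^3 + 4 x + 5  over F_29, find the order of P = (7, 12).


Compute successive multiples of P until we hit O:
  1P = (7, 12)
  2P = (6, 10)
  3P = (20, 20)
  4P = (24, 11)
  5P = (26, 13)
  6P = (5, 11)
  7P = (10, 1)
  8P = (19, 3)
  ... (continuing to 24P)
  24P = O

ord(P) = 24


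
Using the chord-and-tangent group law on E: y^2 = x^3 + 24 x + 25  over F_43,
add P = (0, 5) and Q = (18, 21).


P != Q, so use the chord formula.
s = (y2 - y1) / (x2 - x1) = (16) / (18) mod 43 = 20
x3 = s^2 - x1 - x2 mod 43 = 20^2 - 0 - 18 = 38
y3 = s (x1 - x3) - y1 mod 43 = 20 * (0 - 38) - 5 = 9

P + Q = (38, 9)


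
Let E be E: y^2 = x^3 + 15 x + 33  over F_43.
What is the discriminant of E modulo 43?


4 a^3 + 27 b^2 = 4*15^3 + 27*33^2 = 13500 + 29403 = 42903
Delta = -16 * (42903) = -686448
Delta mod 43 = 4

Delta = 4 (mod 43)


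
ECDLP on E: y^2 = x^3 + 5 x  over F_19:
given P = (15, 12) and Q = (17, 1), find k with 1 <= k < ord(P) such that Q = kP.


Enumerate multiples of P until we hit Q = (17, 1):
  1P = (15, 12)
  2P = (17, 1)
Match found at i = 2.

k = 2


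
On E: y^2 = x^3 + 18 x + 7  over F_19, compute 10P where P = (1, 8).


k = 10 = 1010_2 (binary, LSB first: 0101)
Double-and-add from P = (1, 8):
  bit 0 = 0: acc unchanged = O
  bit 1 = 1: acc = O + (9, 10) = (9, 10)
  bit 2 = 0: acc unchanged = (9, 10)
  bit 3 = 1: acc = (9, 10) + (14, 18) = (13, 14)

10P = (13, 14)


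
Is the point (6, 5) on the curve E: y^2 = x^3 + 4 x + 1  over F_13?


Check whether y^2 = x^3 + 4 x + 1 (mod 13) for (x, y) = (6, 5).
LHS: y^2 = 5^2 mod 13 = 12
RHS: x^3 + 4 x + 1 = 6^3 + 4*6 + 1 mod 13 = 7
LHS != RHS

No, not on the curve


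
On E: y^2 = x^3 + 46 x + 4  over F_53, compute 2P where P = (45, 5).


Doubling: s = (3 x1^2 + a) / (2 y1)
s = (3*45^2 + 46) / (2*5) mod 53 = 45
x3 = s^2 - 2 x1 mod 53 = 45^2 - 2*45 = 27
y3 = s (x1 - x3) - y1 mod 53 = 45 * (45 - 27) - 5 = 10

2P = (27, 10)


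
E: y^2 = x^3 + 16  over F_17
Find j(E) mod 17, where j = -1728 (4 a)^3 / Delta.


Delta = -16(4 a^3 + 27 b^2) mod 17 = 10
-1728 * (4 a)^3 = -1728 * (4*0)^3 mod 17 = 0
j = 0 * 10^(-1) mod 17 = 0

j = 0 (mod 17)


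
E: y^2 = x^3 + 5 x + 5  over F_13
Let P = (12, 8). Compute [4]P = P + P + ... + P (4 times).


k = 4 = 100_2 (binary, LSB first: 001)
Double-and-add from P = (12, 8):
  bit 0 = 0: acc unchanged = O
  bit 1 = 0: acc unchanged = O
  bit 2 = 1: acc = O + (12, 8) = (12, 8)

4P = (12, 8)


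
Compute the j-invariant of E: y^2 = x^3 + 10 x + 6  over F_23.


Delta = -16(4 a^3 + 27 b^2) mod 23 = 5
-1728 * (4 a)^3 = -1728 * (4*10)^3 mod 23 = 4
j = 4 * 5^(-1) mod 23 = 10

j = 10 (mod 23)


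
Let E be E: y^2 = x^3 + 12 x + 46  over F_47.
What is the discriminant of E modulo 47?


4 a^3 + 27 b^2 = 4*12^3 + 27*46^2 = 6912 + 57132 = 64044
Delta = -16 * (64044) = -1024704
Delta mod 47 = 37

Delta = 37 (mod 47)


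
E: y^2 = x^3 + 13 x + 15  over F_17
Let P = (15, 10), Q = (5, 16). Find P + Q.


P != Q, so use the chord formula.
s = (y2 - y1) / (x2 - x1) = (6) / (7) mod 17 = 13
x3 = s^2 - x1 - x2 mod 17 = 13^2 - 15 - 5 = 13
y3 = s (x1 - x3) - y1 mod 17 = 13 * (15 - 13) - 10 = 16

P + Q = (13, 16)


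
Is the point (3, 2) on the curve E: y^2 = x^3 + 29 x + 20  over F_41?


Check whether y^2 = x^3 + 29 x + 20 (mod 41) for (x, y) = (3, 2).
LHS: y^2 = 2^2 mod 41 = 4
RHS: x^3 + 29 x + 20 = 3^3 + 29*3 + 20 mod 41 = 11
LHS != RHS

No, not on the curve


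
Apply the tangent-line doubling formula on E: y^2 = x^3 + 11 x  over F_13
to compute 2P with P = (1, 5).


Doubling: s = (3 x1^2 + a) / (2 y1)
s = (3*1^2 + 11) / (2*5) mod 13 = 4
x3 = s^2 - 2 x1 mod 13 = 4^2 - 2*1 = 1
y3 = s (x1 - x3) - y1 mod 13 = 4 * (1 - 1) - 5 = 8

2P = (1, 8)


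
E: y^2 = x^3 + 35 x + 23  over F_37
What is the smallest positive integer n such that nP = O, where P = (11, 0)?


Compute successive multiples of P until we hit O:
  1P = (11, 0)
  2P = O

ord(P) = 2


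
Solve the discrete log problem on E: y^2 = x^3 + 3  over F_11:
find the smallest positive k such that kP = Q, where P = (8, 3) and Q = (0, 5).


Enumerate multiples of P until we hit Q = (0, 5):
  1P = (8, 3)
  2P = (7, 7)
  3P = (1, 2)
  4P = (0, 6)
  5P = (4, 1)
  6P = (2, 0)
  7P = (4, 10)
  8P = (0, 5)
Match found at i = 8.

k = 8


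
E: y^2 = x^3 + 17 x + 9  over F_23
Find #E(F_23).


For each x in F_23, count y with y^2 = x^3 + 17 x + 9 mod 23:
  x = 0: RHS = 9, y in [3, 20]  -> 2 point(s)
  x = 1: RHS = 4, y in [2, 21]  -> 2 point(s)
  x = 3: RHS = 18, y in [8, 15]  -> 2 point(s)
  x = 4: RHS = 3, y in [7, 16]  -> 2 point(s)
  x = 5: RHS = 12, y in [9, 14]  -> 2 point(s)
  x = 8: RHS = 13, y in [6, 17]  -> 2 point(s)
  x = 10: RHS = 6, y in [11, 12]  -> 2 point(s)
  x = 11: RHS = 9, y in [3, 20]  -> 2 point(s)
  x = 12: RHS = 9, y in [3, 20]  -> 2 point(s)
  x = 13: RHS = 12, y in [9, 14]  -> 2 point(s)
  x = 14: RHS = 1, y in [1, 22]  -> 2 point(s)
  x = 17: RHS = 13, y in [6, 17]  -> 2 point(s)
  x = 18: RHS = 6, y in [11, 12]  -> 2 point(s)
  x = 20: RHS = 0, y in [0]  -> 1 point(s)
  x = 21: RHS = 13, y in [6, 17]  -> 2 point(s)
Affine points: 29. Add the point at infinity: total = 30.

#E(F_23) = 30


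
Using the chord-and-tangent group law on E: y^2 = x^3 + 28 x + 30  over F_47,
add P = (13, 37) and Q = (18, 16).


P != Q, so use the chord formula.
s = (y2 - y1) / (x2 - x1) = (26) / (5) mod 47 = 24
x3 = s^2 - x1 - x2 mod 47 = 24^2 - 13 - 18 = 28
y3 = s (x1 - x3) - y1 mod 47 = 24 * (13 - 28) - 37 = 26

P + Q = (28, 26)


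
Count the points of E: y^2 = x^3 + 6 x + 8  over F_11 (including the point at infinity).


For each x in F_11, count y with y^2 = x^3 + 6 x + 8 mod 11:
  x = 1: RHS = 4, y in [2, 9]  -> 2 point(s)
  x = 3: RHS = 9, y in [3, 8]  -> 2 point(s)
  x = 5: RHS = 9, y in [3, 8]  -> 2 point(s)
  x = 10: RHS = 1, y in [1, 10]  -> 2 point(s)
Affine points: 8. Add the point at infinity: total = 9.

#E(F_11) = 9


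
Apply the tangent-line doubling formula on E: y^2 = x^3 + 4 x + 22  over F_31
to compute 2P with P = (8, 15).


Doubling: s = (3 x1^2 + a) / (2 y1)
s = (3*8^2 + 4) / (2*15) mod 31 = 21
x3 = s^2 - 2 x1 mod 31 = 21^2 - 2*8 = 22
y3 = s (x1 - x3) - y1 mod 31 = 21 * (8 - 22) - 15 = 1

2P = (22, 1)


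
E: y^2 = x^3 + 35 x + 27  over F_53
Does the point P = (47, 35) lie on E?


Check whether y^2 = x^3 + 35 x + 27 (mod 53) for (x, y) = (47, 35).
LHS: y^2 = 35^2 mod 53 = 6
RHS: x^3 + 35 x + 27 = 47^3 + 35*47 + 27 mod 53 = 25
LHS != RHS

No, not on the curve


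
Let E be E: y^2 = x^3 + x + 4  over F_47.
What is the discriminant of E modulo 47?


4 a^3 + 27 b^2 = 4*1^3 + 27*4^2 = 4 + 432 = 436
Delta = -16 * (436) = -6976
Delta mod 47 = 27

Delta = 27 (mod 47)


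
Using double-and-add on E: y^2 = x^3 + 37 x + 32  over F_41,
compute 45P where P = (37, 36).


k = 45 = 101101_2 (binary, LSB first: 101101)
Double-and-add from P = (37, 36):
  bit 0 = 1: acc = O + (37, 36) = (37, 36)
  bit 1 = 0: acc unchanged = (37, 36)
  bit 2 = 1: acc = (37, 36) + (19, 3) = (10, 34)
  bit 3 = 1: acc = (10, 34) + (2, 27) = (24, 5)
  bit 4 = 0: acc unchanged = (24, 5)
  bit 5 = 1: acc = (24, 5) + (27, 38) = (29, 22)

45P = (29, 22)


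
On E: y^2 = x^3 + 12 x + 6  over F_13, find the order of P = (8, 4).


Compute successive multiples of P until we hit O:
  1P = (8, 4)
  2P = (7, 2)
  3P = (2, 8)
  4P = (2, 5)
  5P = (7, 11)
  6P = (8, 9)
  7P = O

ord(P) = 7


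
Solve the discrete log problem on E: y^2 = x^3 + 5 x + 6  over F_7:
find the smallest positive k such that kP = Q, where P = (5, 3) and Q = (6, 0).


Enumerate multiples of P until we hit Q = (6, 0):
  1P = (5, 3)
  2P = (6, 0)
Match found at i = 2.

k = 2


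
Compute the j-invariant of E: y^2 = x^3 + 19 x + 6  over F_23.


Delta = -16(4 a^3 + 27 b^2) mod 23 = 21
-1728 * (4 a)^3 = -1728 * (4*19)^3 mod 23 = 6
j = 6 * 21^(-1) mod 23 = 20

j = 20 (mod 23)


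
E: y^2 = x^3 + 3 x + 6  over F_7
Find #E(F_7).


For each x in F_7, count y with y^2 = x^3 + 3 x + 6 mod 7:
  x = 3: RHS = 0, y in [0]  -> 1 point(s)
  x = 6: RHS = 2, y in [3, 4]  -> 2 point(s)
Affine points: 3. Add the point at infinity: total = 4.

#E(F_7) = 4


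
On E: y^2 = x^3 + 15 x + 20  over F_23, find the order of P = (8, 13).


Compute successive multiples of P until we hit O:
  1P = (8, 13)
  2P = (7, 10)
  3P = (17, 6)
  4P = (4, 12)
  5P = (1, 6)
  6P = (15, 3)
  7P = (18, 21)
  8P = (5, 17)
  ... (continuing to 26P)
  26P = O

ord(P) = 26


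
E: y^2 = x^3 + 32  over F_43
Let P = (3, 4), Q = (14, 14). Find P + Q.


P != Q, so use the chord formula.
s = (y2 - y1) / (x2 - x1) = (10) / (11) mod 43 = 40
x3 = s^2 - x1 - x2 mod 43 = 40^2 - 3 - 14 = 35
y3 = s (x1 - x3) - y1 mod 43 = 40 * (3 - 35) - 4 = 6

P + Q = (35, 6)


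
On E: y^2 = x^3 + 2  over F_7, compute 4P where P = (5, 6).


k = 4 = 100_2 (binary, LSB first: 001)
Double-and-add from P = (5, 6):
  bit 0 = 0: acc unchanged = O
  bit 1 = 0: acc unchanged = O
  bit 2 = 1: acc = O + (5, 6) = (5, 6)

4P = (5, 6)


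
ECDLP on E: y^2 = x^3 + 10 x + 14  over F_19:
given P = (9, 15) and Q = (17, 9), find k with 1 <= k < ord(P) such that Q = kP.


Enumerate multiples of P until we hit Q = (17, 9):
  1P = (9, 15)
  2P = (17, 10)
  3P = (2, 2)
  4P = (13, 2)
  5P = (4, 2)
  6P = (12, 0)
  7P = (4, 17)
  8P = (13, 17)
  9P = (2, 17)
  10P = (17, 9)
Match found at i = 10.

k = 10


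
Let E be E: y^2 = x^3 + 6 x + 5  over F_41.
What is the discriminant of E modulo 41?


4 a^3 + 27 b^2 = 4*6^3 + 27*5^2 = 864 + 675 = 1539
Delta = -16 * (1539) = -24624
Delta mod 41 = 17

Delta = 17 (mod 41)


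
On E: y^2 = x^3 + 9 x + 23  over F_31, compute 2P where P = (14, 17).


Doubling: s = (3 x1^2 + a) / (2 y1)
s = (3*14^2 + 9) / (2*17) mod 31 = 13
x3 = s^2 - 2 x1 mod 31 = 13^2 - 2*14 = 17
y3 = s (x1 - x3) - y1 mod 31 = 13 * (14 - 17) - 17 = 6

2P = (17, 6)


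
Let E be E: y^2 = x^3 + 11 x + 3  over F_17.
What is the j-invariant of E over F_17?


Delta = -16(4 a^3 + 27 b^2) mod 17 = 8
-1728 * (4 a)^3 = -1728 * (4*11)^3 mod 17 = 16
j = 16 * 8^(-1) mod 17 = 2

j = 2 (mod 17)


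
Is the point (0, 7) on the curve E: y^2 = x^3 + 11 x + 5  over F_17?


Check whether y^2 = x^3 + 11 x + 5 (mod 17) for (x, y) = (0, 7).
LHS: y^2 = 7^2 mod 17 = 15
RHS: x^3 + 11 x + 5 = 0^3 + 11*0 + 5 mod 17 = 5
LHS != RHS

No, not on the curve


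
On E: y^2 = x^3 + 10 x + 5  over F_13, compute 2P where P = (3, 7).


Doubling: s = (3 x1^2 + a) / (2 y1)
s = (3*3^2 + 10) / (2*7) mod 13 = 11
x3 = s^2 - 2 x1 mod 13 = 11^2 - 2*3 = 11
y3 = s (x1 - x3) - y1 mod 13 = 11 * (3 - 11) - 7 = 9

2P = (11, 9)


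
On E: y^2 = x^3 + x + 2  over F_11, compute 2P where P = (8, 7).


k = 2 = 10_2 (binary, LSB first: 01)
Double-and-add from P = (8, 7):
  bit 0 = 0: acc unchanged = O
  bit 1 = 1: acc = O + (10, 0) = (10, 0)

2P = (10, 0)


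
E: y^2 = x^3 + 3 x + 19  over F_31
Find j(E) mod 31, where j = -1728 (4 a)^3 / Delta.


Delta = -16(4 a^3 + 27 b^2) mod 31 = 17
-1728 * (4 a)^3 = -1728 * (4*3)^3 mod 31 = 29
j = 29 * 17^(-1) mod 31 = 9

j = 9 (mod 31)


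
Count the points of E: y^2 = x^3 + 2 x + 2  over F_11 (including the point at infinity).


For each x in F_11, count y with y^2 = x^3 + 2 x + 2 mod 11:
  x = 1: RHS = 5, y in [4, 7]  -> 2 point(s)
  x = 2: RHS = 3, y in [5, 6]  -> 2 point(s)
  x = 5: RHS = 5, y in [4, 7]  -> 2 point(s)
  x = 9: RHS = 1, y in [1, 10]  -> 2 point(s)
Affine points: 8. Add the point at infinity: total = 9.

#E(F_11) = 9


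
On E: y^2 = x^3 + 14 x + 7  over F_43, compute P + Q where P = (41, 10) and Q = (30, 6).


P != Q, so use the chord formula.
s = (y2 - y1) / (x2 - x1) = (39) / (32) mod 43 = 16
x3 = s^2 - x1 - x2 mod 43 = 16^2 - 41 - 30 = 13
y3 = s (x1 - x3) - y1 mod 43 = 16 * (41 - 13) - 10 = 8

P + Q = (13, 8)


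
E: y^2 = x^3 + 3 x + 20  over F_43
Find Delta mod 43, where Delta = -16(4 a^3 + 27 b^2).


4 a^3 + 27 b^2 = 4*3^3 + 27*20^2 = 108 + 10800 = 10908
Delta = -16 * (10908) = -174528
Delta mod 43 = 9

Delta = 9 (mod 43)


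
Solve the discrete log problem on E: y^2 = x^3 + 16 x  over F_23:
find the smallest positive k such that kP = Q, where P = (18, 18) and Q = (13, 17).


Enumerate multiples of P until we hit Q = (13, 17):
  1P = (18, 18)
  2P = (13, 17)
Match found at i = 2.

k = 2


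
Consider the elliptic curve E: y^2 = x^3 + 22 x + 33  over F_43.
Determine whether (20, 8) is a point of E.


Check whether y^2 = x^3 + 22 x + 33 (mod 43) for (x, y) = (20, 8).
LHS: y^2 = 8^2 mod 43 = 21
RHS: x^3 + 22 x + 33 = 20^3 + 22*20 + 33 mod 43 = 2
LHS != RHS

No, not on the curve


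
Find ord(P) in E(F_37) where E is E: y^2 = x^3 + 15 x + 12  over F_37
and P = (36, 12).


Compute successive multiples of P until we hit O:
  1P = (36, 12)
  2P = (28, 31)
  3P = (22, 1)
  4P = (27, 3)
  5P = (12, 12)
  6P = (26, 25)
  7P = (0, 30)
  8P = (29, 3)
  ... (continuing to 46P)
  46P = O

ord(P) = 46


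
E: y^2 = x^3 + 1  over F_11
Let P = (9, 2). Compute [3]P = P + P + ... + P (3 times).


k = 3 = 11_2 (binary, LSB first: 11)
Double-and-add from P = (9, 2):
  bit 0 = 1: acc = O + (9, 2) = (9, 2)
  bit 1 = 1: acc = (9, 2) + (2, 8) = (5, 4)

3P = (5, 4)


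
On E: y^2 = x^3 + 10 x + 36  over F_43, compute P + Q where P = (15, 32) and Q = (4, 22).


P != Q, so use the chord formula.
s = (y2 - y1) / (x2 - x1) = (33) / (32) mod 43 = 40
x3 = s^2 - x1 - x2 mod 43 = 40^2 - 15 - 4 = 33
y3 = s (x1 - x3) - y1 mod 43 = 40 * (15 - 33) - 32 = 22

P + Q = (33, 22)


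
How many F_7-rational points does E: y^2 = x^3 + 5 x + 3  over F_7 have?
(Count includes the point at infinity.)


For each x in F_7, count y with y^2 = x^3 + 5 x + 3 mod 7:
  x = 1: RHS = 2, y in [3, 4]  -> 2 point(s)
  x = 2: RHS = 0, y in [0]  -> 1 point(s)
  x = 6: RHS = 4, y in [2, 5]  -> 2 point(s)
Affine points: 5. Add the point at infinity: total = 6.

#E(F_7) = 6


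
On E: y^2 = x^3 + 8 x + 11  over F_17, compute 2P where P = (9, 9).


Doubling: s = (3 x1^2 + a) / (2 y1)
s = (3*9^2 + 8) / (2*9) mod 17 = 13
x3 = s^2 - 2 x1 mod 17 = 13^2 - 2*9 = 15
y3 = s (x1 - x3) - y1 mod 17 = 13 * (9 - 15) - 9 = 15

2P = (15, 15)


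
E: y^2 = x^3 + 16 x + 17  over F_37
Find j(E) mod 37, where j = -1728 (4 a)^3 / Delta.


Delta = -16(4 a^3 + 27 b^2) mod 37 = 28
-1728 * (4 a)^3 = -1728 * (4*16)^3 mod 37 = 26
j = 26 * 28^(-1) mod 37 = 30

j = 30 (mod 37)


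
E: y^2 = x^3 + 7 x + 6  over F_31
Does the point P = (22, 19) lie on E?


Check whether y^2 = x^3 + 7 x + 6 (mod 31) for (x, y) = (22, 19).
LHS: y^2 = 19^2 mod 31 = 20
RHS: x^3 + 7 x + 6 = 22^3 + 7*22 + 6 mod 31 = 20
LHS = RHS

Yes, on the curve


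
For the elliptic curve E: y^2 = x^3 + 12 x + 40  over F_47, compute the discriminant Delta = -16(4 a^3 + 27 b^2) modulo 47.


4 a^3 + 27 b^2 = 4*12^3 + 27*40^2 = 6912 + 43200 = 50112
Delta = -16 * (50112) = -801792
Delta mod 47 = 28

Delta = 28 (mod 47)


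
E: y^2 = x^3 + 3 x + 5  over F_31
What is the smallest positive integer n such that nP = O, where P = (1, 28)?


Compute successive multiples of P until we hit O:
  1P = (1, 28)
  2P = (30, 1)
  3P = (4, 9)
  4P = (11, 25)
  5P = (7, 11)
  6P = (25, 9)
  7P = (13, 28)
  8P = (17, 3)
  ... (continuing to 19P)
  19P = O

ord(P) = 19


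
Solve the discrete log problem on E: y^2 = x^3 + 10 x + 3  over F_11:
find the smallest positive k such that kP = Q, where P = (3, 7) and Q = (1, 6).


Enumerate multiples of P until we hit Q = (1, 6):
  1P = (3, 7)
  2P = (8, 1)
  3P = (1, 6)
Match found at i = 3.

k = 3


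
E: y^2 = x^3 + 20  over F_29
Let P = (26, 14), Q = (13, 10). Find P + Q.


P != Q, so use the chord formula.
s = (y2 - y1) / (x2 - x1) = (25) / (16) mod 29 = 7
x3 = s^2 - x1 - x2 mod 29 = 7^2 - 26 - 13 = 10
y3 = s (x1 - x3) - y1 mod 29 = 7 * (26 - 10) - 14 = 11

P + Q = (10, 11)


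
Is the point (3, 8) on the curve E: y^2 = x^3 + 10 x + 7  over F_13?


Check whether y^2 = x^3 + 10 x + 7 (mod 13) for (x, y) = (3, 8).
LHS: y^2 = 8^2 mod 13 = 12
RHS: x^3 + 10 x + 7 = 3^3 + 10*3 + 7 mod 13 = 12
LHS = RHS

Yes, on the curve


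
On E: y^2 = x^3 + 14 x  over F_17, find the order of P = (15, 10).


Compute successive multiples of P until we hit O:
  1P = (15, 10)
  2P = (13, 13)
  3P = (4, 16)
  4P = (16, 6)
  5P = (2, 6)
  6P = (1, 10)
  7P = (1, 7)
  8P = (2, 11)
  ... (continuing to 13P)
  13P = O

ord(P) = 13


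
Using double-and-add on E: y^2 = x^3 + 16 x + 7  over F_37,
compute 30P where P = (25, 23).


k = 30 = 11110_2 (binary, LSB first: 01111)
Double-and-add from P = (25, 23):
  bit 0 = 0: acc unchanged = O
  bit 1 = 1: acc = O + (21, 24) = (21, 24)
  bit 2 = 1: acc = (21, 24) + (11, 16) = (16, 17)
  bit 3 = 1: acc = (16, 17) + (36, 29) = (12, 15)
  bit 4 = 1: acc = (12, 15) + (5, 29) = (24, 9)

30P = (24, 9)


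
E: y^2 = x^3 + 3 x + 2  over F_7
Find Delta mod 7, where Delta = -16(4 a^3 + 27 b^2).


4 a^3 + 27 b^2 = 4*3^3 + 27*2^2 = 108 + 108 = 216
Delta = -16 * (216) = -3456
Delta mod 7 = 2

Delta = 2 (mod 7)


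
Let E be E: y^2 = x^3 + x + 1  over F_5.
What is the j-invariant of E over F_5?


Delta = -16(4 a^3 + 27 b^2) mod 5 = 4
-1728 * (4 a)^3 = -1728 * (4*1)^3 mod 5 = 3
j = 3 * 4^(-1) mod 5 = 2

j = 2 (mod 5)


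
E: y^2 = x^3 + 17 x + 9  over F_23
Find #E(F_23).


For each x in F_23, count y with y^2 = x^3 + 17 x + 9 mod 23:
  x = 0: RHS = 9, y in [3, 20]  -> 2 point(s)
  x = 1: RHS = 4, y in [2, 21]  -> 2 point(s)
  x = 3: RHS = 18, y in [8, 15]  -> 2 point(s)
  x = 4: RHS = 3, y in [7, 16]  -> 2 point(s)
  x = 5: RHS = 12, y in [9, 14]  -> 2 point(s)
  x = 8: RHS = 13, y in [6, 17]  -> 2 point(s)
  x = 10: RHS = 6, y in [11, 12]  -> 2 point(s)
  x = 11: RHS = 9, y in [3, 20]  -> 2 point(s)
  x = 12: RHS = 9, y in [3, 20]  -> 2 point(s)
  x = 13: RHS = 12, y in [9, 14]  -> 2 point(s)
  x = 14: RHS = 1, y in [1, 22]  -> 2 point(s)
  x = 17: RHS = 13, y in [6, 17]  -> 2 point(s)
  x = 18: RHS = 6, y in [11, 12]  -> 2 point(s)
  x = 20: RHS = 0, y in [0]  -> 1 point(s)
  x = 21: RHS = 13, y in [6, 17]  -> 2 point(s)
Affine points: 29. Add the point at infinity: total = 30.

#E(F_23) = 30


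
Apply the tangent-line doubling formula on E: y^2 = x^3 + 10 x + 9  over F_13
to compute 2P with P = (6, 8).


Doubling: s = (3 x1^2 + a) / (2 y1)
s = (3*6^2 + 10) / (2*8) mod 13 = 9
x3 = s^2 - 2 x1 mod 13 = 9^2 - 2*6 = 4
y3 = s (x1 - x3) - y1 mod 13 = 9 * (6 - 4) - 8 = 10

2P = (4, 10)


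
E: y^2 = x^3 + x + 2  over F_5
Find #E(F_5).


For each x in F_5, count y with y^2 = x^3 + 1 x + 2 mod 5:
  x = 1: RHS = 4, y in [2, 3]  -> 2 point(s)
  x = 4: RHS = 0, y in [0]  -> 1 point(s)
Affine points: 3. Add the point at infinity: total = 4.

#E(F_5) = 4


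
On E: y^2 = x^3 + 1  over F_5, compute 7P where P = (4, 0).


k = 7 = 111_2 (binary, LSB first: 111)
Double-and-add from P = (4, 0):
  bit 0 = 1: acc = O + (4, 0) = (4, 0)
  bit 1 = 1: acc = (4, 0) + O = (4, 0)
  bit 2 = 1: acc = (4, 0) + O = (4, 0)

7P = (4, 0)


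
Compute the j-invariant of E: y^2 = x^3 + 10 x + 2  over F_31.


Delta = -16(4 a^3 + 27 b^2) mod 31 = 23
-1728 * (4 a)^3 = -1728 * (4*10)^3 mod 31 = 4
j = 4 * 23^(-1) mod 31 = 15

j = 15 (mod 31)


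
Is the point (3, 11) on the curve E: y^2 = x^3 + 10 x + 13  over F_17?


Check whether y^2 = x^3 + 10 x + 13 (mod 17) for (x, y) = (3, 11).
LHS: y^2 = 11^2 mod 17 = 2
RHS: x^3 + 10 x + 13 = 3^3 + 10*3 + 13 mod 17 = 2
LHS = RHS

Yes, on the curve


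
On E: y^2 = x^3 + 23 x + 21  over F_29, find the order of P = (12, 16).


Compute successive multiples of P until we hit O:
  1P = (12, 16)
  2P = (14, 19)
  3P = (27, 5)
  4P = (10, 27)
  5P = (1, 25)
  6P = (9, 0)
  7P = (1, 4)
  8P = (10, 2)
  ... (continuing to 12P)
  12P = O

ord(P) = 12


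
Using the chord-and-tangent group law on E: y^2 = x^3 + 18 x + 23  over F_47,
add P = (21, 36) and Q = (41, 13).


P != Q, so use the chord formula.
s = (y2 - y1) / (x2 - x1) = (24) / (20) mod 47 = 20
x3 = s^2 - x1 - x2 mod 47 = 20^2 - 21 - 41 = 9
y3 = s (x1 - x3) - y1 mod 47 = 20 * (21 - 9) - 36 = 16

P + Q = (9, 16)


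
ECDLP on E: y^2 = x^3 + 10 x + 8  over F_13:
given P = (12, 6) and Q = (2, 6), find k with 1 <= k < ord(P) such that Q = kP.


Enumerate multiples of P until we hit Q = (2, 6):
  1P = (12, 6)
  2P = (2, 7)
  3P = (2, 6)
Match found at i = 3.

k = 3


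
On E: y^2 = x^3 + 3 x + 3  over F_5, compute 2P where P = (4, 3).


Doubling: s = (3 x1^2 + a) / (2 y1)
s = (3*4^2 + 3) / (2*3) mod 5 = 1
x3 = s^2 - 2 x1 mod 5 = 1^2 - 2*4 = 3
y3 = s (x1 - x3) - y1 mod 5 = 1 * (4 - 3) - 3 = 3

2P = (3, 3)


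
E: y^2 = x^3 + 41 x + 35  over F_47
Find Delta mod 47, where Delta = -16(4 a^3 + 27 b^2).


4 a^3 + 27 b^2 = 4*41^3 + 27*35^2 = 275684 + 33075 = 308759
Delta = -16 * (308759) = -4940144
Delta mod 47 = 26

Delta = 26 (mod 47)


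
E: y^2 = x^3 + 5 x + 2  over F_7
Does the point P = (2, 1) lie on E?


Check whether y^2 = x^3 + 5 x + 2 (mod 7) for (x, y) = (2, 1).
LHS: y^2 = 1^2 mod 7 = 1
RHS: x^3 + 5 x + 2 = 2^3 + 5*2 + 2 mod 7 = 6
LHS != RHS

No, not on the curve


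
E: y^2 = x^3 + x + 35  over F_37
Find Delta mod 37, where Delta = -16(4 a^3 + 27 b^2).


4 a^3 + 27 b^2 = 4*1^3 + 27*35^2 = 4 + 33075 = 33079
Delta = -16 * (33079) = -529264
Delta mod 37 = 21

Delta = 21 (mod 37)
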